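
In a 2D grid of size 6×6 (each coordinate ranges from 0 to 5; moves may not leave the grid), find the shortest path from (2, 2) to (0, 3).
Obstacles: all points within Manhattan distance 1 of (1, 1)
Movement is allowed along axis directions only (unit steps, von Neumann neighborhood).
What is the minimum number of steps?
3
(one shortest path: (2, 2) → (2, 3) → (1, 3) → (0, 3))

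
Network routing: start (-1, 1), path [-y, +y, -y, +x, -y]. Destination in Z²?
(0, -1)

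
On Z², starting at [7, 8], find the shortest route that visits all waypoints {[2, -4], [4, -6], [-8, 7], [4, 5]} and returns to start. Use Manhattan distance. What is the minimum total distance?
58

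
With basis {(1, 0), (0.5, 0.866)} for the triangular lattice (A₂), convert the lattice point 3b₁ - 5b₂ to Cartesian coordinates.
(0.5, -4.33)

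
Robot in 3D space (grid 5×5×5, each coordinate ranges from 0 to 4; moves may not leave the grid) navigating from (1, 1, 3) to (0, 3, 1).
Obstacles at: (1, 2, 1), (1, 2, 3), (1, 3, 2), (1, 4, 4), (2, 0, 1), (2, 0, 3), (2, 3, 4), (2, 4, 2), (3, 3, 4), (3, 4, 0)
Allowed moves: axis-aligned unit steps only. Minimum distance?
5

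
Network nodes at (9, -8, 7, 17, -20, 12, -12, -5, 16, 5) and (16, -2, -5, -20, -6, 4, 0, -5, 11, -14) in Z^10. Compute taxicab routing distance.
120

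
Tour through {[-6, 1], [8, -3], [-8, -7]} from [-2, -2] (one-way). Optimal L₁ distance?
37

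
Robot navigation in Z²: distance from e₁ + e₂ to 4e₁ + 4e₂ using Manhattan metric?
6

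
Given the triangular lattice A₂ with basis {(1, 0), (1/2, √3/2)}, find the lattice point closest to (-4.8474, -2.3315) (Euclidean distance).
(-4.5, -2.598)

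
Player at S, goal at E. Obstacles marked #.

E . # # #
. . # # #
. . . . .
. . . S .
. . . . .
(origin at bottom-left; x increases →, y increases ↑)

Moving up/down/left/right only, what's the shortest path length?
6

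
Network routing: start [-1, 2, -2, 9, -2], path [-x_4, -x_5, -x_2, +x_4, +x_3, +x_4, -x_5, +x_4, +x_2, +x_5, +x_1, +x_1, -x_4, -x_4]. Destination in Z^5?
(1, 2, -1, 9, -3)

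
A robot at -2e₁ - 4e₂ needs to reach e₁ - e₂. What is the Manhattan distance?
6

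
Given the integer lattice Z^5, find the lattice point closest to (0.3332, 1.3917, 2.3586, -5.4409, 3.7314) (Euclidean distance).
(0, 1, 2, -5, 4)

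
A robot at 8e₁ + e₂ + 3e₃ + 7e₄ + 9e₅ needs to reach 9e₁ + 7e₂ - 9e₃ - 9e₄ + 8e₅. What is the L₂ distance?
20.9284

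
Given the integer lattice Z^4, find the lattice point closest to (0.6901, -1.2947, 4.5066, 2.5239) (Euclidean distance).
(1, -1, 5, 3)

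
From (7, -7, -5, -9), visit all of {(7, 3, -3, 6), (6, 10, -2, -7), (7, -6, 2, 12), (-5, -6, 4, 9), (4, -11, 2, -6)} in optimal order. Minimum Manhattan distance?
104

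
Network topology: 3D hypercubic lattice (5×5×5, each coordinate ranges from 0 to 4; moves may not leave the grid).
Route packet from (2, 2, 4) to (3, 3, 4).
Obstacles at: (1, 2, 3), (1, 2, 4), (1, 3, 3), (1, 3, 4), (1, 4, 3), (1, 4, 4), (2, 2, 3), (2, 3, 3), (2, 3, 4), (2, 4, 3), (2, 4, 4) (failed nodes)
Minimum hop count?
2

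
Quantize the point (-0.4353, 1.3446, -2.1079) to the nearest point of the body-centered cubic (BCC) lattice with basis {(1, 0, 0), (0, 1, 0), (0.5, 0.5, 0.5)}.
(-0.5, 1.5, -2.5)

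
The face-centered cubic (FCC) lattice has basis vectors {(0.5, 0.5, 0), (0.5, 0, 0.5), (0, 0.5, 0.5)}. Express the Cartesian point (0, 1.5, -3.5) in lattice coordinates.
5b₁ - 5b₂ - 2b₃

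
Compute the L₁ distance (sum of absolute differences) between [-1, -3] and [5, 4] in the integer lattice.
13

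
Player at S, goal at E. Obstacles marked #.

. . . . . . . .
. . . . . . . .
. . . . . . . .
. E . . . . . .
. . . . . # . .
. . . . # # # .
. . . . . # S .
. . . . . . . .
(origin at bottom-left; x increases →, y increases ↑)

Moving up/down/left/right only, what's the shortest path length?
10
(one shortest path: (6, 1) → (7, 1) → (7, 2) → (7, 3) → (6, 3) → (6, 4) → (5, 4) → (4, 4) → (3, 4) → (2, 4) → (1, 4))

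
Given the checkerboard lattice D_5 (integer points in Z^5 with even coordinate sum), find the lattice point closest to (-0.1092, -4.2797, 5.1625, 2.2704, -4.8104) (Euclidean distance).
(0, -4, 5, 2, -5)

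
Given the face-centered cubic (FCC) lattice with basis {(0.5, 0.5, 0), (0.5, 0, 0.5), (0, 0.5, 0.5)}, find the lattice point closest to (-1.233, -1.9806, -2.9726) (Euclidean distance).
(-1, -2, -3)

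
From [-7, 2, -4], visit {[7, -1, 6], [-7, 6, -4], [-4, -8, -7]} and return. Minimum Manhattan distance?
82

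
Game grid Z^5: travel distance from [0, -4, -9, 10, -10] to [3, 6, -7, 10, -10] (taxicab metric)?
15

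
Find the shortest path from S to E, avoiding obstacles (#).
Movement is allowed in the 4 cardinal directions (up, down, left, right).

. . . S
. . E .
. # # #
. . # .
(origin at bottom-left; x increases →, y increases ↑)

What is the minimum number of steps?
2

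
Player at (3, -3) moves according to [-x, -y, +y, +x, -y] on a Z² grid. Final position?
(3, -4)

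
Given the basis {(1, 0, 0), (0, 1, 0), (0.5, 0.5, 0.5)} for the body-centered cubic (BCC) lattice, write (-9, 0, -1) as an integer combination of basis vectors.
-8b₁ + b₂ - 2b₃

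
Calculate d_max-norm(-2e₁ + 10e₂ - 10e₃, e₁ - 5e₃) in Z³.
10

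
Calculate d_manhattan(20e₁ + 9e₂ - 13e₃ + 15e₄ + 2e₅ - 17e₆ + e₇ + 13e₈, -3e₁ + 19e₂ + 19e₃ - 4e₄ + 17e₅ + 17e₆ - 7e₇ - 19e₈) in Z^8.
173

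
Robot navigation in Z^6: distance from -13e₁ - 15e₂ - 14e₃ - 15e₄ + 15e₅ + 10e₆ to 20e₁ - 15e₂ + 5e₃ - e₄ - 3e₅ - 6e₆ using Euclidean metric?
47.1805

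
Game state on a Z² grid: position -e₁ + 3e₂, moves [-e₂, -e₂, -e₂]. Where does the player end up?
(-1, 0)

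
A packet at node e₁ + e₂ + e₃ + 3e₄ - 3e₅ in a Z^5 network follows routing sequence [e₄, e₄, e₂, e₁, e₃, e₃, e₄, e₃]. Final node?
(2, 2, 4, 6, -3)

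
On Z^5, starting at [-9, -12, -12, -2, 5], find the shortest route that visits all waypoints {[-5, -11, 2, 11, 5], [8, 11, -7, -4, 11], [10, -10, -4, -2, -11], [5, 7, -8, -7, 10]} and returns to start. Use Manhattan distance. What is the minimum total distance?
192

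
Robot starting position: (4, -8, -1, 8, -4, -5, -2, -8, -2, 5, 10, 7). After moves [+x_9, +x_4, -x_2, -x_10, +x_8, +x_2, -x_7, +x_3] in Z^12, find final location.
(4, -8, 0, 9, -4, -5, -3, -7, -1, 4, 10, 7)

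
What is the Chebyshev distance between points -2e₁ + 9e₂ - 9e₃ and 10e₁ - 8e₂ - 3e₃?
17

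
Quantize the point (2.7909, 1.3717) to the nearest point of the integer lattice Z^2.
(3, 1)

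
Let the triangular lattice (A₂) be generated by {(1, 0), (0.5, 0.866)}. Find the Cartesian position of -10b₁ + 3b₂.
(-8.5, 2.598)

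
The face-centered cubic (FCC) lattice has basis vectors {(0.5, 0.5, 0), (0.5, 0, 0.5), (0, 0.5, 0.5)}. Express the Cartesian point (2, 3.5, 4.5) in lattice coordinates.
b₁ + 3b₂ + 6b₃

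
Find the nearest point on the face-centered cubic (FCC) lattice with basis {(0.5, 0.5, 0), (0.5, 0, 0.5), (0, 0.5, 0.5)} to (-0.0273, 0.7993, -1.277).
(0, 1, -1)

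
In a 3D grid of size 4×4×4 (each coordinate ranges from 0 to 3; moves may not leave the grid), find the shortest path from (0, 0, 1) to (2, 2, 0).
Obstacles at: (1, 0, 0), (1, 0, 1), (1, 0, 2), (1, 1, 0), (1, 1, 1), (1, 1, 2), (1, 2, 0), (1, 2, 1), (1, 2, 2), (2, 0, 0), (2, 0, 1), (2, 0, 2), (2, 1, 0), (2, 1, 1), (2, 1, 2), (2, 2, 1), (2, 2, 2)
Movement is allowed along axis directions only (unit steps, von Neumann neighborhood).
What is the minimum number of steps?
7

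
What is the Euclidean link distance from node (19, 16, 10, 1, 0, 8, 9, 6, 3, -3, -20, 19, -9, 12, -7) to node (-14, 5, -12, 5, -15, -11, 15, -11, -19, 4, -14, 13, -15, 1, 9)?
60.3241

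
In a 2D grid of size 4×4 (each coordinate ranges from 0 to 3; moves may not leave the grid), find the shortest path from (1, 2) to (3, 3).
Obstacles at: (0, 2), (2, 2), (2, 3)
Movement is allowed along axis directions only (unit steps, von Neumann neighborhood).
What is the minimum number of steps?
5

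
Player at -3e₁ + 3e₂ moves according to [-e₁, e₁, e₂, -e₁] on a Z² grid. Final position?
(-4, 4)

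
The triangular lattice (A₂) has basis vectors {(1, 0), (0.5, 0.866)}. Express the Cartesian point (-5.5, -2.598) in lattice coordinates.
-4b₁ - 3b₂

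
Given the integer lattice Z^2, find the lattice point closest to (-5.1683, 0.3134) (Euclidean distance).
(-5, 0)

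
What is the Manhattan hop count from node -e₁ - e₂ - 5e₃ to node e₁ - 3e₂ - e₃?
8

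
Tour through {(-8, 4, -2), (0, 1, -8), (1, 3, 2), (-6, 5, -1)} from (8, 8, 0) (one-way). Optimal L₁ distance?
47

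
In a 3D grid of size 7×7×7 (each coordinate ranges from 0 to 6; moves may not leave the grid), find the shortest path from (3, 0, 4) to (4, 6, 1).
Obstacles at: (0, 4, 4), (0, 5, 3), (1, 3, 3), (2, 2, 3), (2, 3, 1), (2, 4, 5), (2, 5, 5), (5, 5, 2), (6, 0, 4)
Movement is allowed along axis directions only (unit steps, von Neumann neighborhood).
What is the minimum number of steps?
10
(one shortest path: (3, 0, 4) → (4, 0, 4) → (4, 1, 4) → (4, 2, 4) → (4, 3, 4) → (4, 4, 4) → (4, 5, 4) → (4, 6, 4) → (4, 6, 3) → (4, 6, 2) → (4, 6, 1))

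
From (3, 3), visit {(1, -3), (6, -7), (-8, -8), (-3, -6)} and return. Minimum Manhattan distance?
50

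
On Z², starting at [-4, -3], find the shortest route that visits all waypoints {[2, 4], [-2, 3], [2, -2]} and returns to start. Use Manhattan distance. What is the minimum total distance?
26
(one optimal route: (-4, -3) → (-2, 3) → (2, 4) → (2, -2) → (-4, -3))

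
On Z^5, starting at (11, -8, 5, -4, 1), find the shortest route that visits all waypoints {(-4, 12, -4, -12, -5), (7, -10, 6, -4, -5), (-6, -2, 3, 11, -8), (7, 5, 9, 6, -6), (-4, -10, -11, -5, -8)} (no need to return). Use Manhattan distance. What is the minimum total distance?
154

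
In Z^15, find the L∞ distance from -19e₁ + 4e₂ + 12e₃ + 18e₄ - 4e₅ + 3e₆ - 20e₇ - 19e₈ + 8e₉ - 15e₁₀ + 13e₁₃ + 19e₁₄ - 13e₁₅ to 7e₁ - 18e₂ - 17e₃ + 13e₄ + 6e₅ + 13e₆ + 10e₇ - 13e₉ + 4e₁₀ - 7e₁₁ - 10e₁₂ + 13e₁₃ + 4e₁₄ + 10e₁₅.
30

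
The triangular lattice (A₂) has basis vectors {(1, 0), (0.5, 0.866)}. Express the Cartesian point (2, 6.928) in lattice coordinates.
-2b₁ + 8b₂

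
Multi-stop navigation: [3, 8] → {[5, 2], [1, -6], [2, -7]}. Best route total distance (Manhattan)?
22
(one optimal route: (3, 8) → (5, 2) → (1, -6) → (2, -7))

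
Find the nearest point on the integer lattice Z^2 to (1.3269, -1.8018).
(1, -2)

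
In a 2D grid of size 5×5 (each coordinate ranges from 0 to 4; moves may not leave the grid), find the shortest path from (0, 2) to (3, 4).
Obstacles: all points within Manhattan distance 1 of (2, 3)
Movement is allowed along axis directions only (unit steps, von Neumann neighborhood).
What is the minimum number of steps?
9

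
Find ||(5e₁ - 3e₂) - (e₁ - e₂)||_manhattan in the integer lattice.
6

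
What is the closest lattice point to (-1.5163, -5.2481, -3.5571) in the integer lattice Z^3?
(-2, -5, -4)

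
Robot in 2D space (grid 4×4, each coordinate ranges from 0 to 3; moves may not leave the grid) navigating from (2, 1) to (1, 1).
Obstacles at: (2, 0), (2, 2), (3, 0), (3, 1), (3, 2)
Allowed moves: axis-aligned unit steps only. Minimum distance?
1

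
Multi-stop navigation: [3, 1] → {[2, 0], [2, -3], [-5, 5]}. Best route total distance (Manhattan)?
20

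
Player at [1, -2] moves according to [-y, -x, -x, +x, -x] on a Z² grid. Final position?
(-1, -3)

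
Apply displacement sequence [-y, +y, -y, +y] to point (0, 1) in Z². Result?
(0, 1)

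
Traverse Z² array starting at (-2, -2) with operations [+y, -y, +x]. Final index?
(-1, -2)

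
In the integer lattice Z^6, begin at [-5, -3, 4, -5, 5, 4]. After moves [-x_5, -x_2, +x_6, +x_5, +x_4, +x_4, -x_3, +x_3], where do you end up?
(-5, -4, 4, -3, 5, 5)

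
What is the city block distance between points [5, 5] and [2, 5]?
3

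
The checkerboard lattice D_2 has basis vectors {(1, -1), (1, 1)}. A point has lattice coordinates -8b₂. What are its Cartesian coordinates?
(-8, -8)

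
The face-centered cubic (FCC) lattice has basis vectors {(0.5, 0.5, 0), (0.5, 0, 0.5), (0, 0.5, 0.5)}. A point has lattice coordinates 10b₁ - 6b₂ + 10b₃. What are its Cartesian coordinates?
(2, 10, 2)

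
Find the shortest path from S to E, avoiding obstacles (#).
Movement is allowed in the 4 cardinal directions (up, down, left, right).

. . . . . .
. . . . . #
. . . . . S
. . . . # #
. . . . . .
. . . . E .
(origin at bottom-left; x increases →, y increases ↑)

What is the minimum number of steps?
6
(one shortest path: (5, 3) → (4, 3) → (3, 3) → (3, 2) → (3, 1) → (4, 1) → (4, 0))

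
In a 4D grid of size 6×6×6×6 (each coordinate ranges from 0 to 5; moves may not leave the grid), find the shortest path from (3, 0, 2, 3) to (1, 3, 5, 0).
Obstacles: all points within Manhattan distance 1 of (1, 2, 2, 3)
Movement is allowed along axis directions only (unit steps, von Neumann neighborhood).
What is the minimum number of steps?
11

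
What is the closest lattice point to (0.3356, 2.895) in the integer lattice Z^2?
(0, 3)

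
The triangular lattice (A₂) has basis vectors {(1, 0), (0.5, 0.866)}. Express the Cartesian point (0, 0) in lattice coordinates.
0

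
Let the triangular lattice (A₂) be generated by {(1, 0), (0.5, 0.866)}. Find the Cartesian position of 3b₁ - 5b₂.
(0.5, -4.33)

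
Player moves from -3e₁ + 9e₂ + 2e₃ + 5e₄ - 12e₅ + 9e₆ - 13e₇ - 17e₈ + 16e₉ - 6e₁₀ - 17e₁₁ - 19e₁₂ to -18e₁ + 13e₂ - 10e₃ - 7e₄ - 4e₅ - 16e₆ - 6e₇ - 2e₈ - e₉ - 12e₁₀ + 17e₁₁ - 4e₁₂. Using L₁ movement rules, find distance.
170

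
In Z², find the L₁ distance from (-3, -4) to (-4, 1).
6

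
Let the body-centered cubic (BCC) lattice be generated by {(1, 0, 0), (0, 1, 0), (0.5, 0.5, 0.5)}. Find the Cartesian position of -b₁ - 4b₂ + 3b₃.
(0.5, -2.5, 1.5)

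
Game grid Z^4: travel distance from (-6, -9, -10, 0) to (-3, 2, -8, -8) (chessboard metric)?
11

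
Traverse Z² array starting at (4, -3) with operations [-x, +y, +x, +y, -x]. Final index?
(3, -1)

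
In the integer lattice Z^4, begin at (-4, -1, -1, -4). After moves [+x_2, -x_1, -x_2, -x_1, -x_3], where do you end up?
(-6, -1, -2, -4)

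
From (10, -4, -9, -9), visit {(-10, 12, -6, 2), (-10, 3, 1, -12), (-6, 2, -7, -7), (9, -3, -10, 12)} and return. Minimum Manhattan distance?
146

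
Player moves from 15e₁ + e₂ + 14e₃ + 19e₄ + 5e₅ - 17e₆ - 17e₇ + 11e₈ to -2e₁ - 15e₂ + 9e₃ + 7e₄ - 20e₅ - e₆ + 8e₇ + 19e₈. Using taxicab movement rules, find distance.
124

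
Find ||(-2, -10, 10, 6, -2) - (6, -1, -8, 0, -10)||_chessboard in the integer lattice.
18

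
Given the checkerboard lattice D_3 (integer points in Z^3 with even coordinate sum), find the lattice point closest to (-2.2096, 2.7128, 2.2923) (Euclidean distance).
(-2, 3, 3)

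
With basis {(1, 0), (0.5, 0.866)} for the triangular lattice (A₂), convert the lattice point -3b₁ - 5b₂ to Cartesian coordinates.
(-5.5, -4.33)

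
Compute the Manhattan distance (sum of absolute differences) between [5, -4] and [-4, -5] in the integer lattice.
10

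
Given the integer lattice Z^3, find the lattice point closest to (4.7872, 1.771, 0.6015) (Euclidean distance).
(5, 2, 1)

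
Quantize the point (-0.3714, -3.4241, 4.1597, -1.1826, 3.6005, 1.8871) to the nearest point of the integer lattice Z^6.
(0, -3, 4, -1, 4, 2)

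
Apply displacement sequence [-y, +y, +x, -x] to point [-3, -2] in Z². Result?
(-3, -2)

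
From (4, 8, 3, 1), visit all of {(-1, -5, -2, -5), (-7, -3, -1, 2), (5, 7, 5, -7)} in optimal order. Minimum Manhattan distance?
55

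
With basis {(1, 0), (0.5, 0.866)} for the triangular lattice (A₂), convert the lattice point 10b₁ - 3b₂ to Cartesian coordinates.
(8.5, -2.598)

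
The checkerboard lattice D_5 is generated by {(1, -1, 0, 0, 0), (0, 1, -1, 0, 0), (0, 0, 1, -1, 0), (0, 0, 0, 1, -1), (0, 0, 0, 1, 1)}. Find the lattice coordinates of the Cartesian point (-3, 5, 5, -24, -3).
-3b₁ + 2b₂ + 7b₃ - 7b₄ - 10b₅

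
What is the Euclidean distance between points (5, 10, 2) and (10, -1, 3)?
12.1244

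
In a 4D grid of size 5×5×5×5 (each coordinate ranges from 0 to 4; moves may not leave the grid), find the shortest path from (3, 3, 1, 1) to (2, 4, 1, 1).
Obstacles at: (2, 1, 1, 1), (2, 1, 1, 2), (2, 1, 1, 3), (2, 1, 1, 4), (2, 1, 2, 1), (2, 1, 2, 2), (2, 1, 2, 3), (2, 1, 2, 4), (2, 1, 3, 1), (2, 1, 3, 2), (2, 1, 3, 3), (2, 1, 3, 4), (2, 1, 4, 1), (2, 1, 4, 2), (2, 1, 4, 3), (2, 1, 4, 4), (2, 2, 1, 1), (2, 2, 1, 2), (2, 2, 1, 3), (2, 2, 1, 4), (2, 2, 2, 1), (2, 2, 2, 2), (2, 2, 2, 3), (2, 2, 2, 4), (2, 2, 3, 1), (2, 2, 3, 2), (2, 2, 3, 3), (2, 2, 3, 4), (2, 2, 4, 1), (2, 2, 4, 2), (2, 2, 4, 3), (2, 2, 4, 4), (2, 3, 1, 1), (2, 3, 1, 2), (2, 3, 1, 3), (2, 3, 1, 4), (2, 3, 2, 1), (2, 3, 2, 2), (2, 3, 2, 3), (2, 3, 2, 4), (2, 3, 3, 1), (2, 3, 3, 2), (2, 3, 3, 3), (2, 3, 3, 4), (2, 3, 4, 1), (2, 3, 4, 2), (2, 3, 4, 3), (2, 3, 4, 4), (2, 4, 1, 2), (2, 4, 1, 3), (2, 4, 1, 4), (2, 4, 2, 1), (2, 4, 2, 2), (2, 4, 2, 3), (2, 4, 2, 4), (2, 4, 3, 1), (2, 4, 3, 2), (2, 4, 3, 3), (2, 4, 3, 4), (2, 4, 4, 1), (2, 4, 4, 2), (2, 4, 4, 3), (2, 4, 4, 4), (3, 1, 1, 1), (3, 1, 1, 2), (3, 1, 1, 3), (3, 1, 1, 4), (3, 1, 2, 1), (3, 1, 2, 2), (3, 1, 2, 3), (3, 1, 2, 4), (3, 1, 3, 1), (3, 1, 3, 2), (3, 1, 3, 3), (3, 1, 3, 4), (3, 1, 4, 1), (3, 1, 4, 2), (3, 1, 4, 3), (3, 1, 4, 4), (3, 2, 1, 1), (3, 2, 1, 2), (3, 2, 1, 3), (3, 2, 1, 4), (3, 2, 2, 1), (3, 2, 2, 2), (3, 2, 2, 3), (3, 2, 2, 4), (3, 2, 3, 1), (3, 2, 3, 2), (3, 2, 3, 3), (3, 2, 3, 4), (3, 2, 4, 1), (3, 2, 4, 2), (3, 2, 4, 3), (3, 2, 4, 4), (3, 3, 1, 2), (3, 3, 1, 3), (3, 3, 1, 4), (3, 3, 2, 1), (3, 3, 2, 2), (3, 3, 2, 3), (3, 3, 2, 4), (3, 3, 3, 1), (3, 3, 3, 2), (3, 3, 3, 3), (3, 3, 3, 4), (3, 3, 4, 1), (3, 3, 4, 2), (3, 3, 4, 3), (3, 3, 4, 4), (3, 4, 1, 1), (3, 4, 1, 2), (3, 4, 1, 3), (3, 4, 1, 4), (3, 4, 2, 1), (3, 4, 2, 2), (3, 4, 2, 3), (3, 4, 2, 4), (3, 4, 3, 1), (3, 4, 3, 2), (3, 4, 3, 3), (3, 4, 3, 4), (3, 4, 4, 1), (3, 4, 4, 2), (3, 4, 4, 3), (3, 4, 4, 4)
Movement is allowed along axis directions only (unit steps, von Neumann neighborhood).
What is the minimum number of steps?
4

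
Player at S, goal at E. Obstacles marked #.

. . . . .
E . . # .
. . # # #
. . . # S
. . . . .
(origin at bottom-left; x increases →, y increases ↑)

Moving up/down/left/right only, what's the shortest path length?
8
(one shortest path: (4, 1) → (4, 0) → (3, 0) → (2, 0) → (1, 0) → (0, 0) → (0, 1) → (0, 2) → (0, 3))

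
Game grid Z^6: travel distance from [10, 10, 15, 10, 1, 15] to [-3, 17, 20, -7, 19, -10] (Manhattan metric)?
85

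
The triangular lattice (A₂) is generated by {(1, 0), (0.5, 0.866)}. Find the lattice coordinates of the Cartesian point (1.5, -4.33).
4b₁ - 5b₂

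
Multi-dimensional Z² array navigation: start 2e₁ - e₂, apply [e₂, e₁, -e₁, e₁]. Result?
(3, 0)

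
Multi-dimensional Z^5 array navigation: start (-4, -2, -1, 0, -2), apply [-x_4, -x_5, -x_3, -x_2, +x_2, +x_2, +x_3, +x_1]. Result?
(-3, -1, -1, -1, -3)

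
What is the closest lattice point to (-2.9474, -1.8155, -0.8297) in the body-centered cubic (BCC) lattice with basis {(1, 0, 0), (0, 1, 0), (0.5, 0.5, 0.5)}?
(-3, -2, -1)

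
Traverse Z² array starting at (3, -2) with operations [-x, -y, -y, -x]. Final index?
(1, -4)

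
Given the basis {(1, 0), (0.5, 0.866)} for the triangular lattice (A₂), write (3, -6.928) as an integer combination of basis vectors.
7b₁ - 8b₂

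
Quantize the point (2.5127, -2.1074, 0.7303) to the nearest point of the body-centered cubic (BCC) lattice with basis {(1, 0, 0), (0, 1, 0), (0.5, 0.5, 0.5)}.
(2.5, -2.5, 0.5)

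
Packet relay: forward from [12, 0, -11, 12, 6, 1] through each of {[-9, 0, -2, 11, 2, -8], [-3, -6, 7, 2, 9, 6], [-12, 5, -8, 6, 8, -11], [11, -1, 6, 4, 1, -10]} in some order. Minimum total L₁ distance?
165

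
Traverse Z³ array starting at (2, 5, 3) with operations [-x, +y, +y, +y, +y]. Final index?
(1, 9, 3)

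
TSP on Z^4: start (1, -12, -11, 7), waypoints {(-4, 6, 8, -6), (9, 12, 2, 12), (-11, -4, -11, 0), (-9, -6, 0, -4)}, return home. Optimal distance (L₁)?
166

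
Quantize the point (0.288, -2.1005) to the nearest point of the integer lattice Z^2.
(0, -2)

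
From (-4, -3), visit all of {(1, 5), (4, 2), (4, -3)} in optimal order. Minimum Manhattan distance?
19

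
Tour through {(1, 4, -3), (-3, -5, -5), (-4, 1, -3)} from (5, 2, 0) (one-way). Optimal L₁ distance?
26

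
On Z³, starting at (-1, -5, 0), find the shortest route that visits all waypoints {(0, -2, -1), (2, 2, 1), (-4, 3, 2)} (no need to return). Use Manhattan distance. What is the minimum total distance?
21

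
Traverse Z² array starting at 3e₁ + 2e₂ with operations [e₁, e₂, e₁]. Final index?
(5, 3)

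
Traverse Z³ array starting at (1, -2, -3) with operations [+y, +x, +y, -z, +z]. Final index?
(2, 0, -3)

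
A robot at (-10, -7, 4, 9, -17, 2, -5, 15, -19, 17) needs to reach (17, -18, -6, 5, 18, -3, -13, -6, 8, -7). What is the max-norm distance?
35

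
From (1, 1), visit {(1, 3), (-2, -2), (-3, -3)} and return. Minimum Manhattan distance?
20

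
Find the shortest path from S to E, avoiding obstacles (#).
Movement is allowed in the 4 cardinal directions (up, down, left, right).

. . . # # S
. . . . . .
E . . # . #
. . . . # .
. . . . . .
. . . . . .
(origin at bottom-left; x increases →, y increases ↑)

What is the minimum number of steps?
7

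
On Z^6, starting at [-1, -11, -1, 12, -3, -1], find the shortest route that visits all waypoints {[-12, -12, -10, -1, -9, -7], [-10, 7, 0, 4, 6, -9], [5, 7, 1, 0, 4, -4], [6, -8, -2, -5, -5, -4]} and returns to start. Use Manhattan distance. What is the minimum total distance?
192
(one optimal route: (-1, -11, -1, 12, -3, -1) → (-12, -12, -10, -1, -9, -7) → (-10, 7, 0, 4, 6, -9) → (5, 7, 1, 0, 4, -4) → (6, -8, -2, -5, -5, -4) → (-1, -11, -1, 12, -3, -1))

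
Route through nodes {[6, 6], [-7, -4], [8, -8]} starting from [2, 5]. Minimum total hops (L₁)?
40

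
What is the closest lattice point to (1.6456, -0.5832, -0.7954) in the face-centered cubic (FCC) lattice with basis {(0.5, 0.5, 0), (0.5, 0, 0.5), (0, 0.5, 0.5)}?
(1.5, -0.5, -1)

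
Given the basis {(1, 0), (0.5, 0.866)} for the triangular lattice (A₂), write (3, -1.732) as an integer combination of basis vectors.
4b₁ - 2b₂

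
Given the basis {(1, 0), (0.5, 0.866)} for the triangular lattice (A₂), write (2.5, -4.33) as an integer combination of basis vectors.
5b₁ - 5b₂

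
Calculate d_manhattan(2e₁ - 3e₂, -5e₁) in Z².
10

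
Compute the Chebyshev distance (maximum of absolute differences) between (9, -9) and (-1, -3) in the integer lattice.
10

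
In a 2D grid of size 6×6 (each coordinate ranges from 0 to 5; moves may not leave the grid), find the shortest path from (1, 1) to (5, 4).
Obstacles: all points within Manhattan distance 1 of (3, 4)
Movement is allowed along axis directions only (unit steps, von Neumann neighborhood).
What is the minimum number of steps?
7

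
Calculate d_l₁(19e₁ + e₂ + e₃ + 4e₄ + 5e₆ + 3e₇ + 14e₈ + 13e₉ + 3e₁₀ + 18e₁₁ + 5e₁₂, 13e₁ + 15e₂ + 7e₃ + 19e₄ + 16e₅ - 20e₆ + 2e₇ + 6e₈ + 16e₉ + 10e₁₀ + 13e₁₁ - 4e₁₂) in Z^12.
115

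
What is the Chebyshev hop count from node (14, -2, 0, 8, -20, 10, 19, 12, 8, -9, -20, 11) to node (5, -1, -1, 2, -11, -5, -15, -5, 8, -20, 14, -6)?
34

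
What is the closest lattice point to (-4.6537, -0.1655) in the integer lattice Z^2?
(-5, 0)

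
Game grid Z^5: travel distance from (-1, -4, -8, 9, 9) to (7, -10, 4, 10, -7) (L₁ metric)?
43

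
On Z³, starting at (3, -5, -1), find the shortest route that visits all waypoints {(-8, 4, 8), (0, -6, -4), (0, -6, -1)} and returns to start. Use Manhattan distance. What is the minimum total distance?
66
(one optimal route: (3, -5, -1) → (-8, 4, 8) → (0, -6, -4) → (0, -6, -1) → (3, -5, -1))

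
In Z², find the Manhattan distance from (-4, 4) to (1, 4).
5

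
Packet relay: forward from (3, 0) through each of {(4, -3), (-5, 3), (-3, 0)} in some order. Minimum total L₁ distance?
19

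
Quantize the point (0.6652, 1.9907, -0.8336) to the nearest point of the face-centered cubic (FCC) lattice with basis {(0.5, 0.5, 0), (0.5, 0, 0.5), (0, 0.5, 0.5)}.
(0.5, 2, -0.5)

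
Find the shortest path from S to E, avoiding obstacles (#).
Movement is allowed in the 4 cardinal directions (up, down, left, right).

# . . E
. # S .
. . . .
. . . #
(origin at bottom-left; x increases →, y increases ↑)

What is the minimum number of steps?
2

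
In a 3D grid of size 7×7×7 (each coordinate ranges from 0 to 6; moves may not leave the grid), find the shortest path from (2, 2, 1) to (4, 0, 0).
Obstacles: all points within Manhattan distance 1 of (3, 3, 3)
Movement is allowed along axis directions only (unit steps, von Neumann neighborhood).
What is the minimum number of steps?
5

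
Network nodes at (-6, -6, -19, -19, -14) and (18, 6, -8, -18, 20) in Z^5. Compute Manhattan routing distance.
82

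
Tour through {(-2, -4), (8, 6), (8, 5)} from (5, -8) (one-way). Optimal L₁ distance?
31
(one optimal route: (5, -8) → (-2, -4) → (8, 5) → (8, 6))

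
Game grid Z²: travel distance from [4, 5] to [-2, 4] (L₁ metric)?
7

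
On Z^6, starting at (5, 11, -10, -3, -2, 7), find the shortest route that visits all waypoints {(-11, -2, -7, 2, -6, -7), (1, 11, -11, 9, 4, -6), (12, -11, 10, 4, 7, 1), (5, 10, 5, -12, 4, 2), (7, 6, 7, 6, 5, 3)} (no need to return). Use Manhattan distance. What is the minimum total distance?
209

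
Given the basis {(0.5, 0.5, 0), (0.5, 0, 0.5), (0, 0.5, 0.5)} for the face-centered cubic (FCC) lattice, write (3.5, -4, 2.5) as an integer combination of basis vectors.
-3b₁ + 10b₂ - 5b₃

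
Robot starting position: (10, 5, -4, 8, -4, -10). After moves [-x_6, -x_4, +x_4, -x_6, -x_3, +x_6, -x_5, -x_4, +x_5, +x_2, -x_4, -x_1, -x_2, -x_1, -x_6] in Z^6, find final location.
(8, 5, -5, 6, -4, -12)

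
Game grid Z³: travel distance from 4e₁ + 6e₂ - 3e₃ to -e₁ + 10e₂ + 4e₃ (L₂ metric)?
9.48683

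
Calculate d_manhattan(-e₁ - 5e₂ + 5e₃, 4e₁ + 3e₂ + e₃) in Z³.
17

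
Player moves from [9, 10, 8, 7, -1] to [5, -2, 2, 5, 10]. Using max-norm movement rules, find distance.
12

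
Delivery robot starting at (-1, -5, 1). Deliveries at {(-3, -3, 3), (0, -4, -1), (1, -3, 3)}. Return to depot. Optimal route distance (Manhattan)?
20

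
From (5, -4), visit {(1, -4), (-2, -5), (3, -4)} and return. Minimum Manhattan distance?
16
(one optimal route: (5, -4) → (1, -4) → (-2, -5) → (3, -4) → (5, -4))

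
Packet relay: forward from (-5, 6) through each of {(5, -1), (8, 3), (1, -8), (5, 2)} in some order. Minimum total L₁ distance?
34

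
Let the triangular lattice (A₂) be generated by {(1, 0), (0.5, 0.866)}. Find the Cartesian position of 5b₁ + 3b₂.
(6.5, 2.598)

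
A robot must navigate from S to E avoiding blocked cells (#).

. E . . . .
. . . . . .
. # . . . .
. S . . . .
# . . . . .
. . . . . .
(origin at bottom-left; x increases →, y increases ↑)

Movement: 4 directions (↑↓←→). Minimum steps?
5
(one shortest path: (1, 2) → (0, 2) → (0, 3) → (0, 4) → (1, 4) → (1, 5))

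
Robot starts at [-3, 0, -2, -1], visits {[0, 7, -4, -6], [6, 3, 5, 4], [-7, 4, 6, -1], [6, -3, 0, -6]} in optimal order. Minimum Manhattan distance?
77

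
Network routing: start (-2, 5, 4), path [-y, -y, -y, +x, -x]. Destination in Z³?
(-2, 2, 4)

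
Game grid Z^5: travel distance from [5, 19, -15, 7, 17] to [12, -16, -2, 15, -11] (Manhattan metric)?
91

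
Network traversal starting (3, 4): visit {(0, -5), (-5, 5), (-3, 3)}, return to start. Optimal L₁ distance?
36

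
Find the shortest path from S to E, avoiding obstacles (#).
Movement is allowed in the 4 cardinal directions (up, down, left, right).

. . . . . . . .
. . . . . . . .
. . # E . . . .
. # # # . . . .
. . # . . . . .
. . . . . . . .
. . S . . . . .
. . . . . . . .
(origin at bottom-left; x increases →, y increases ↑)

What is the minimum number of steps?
7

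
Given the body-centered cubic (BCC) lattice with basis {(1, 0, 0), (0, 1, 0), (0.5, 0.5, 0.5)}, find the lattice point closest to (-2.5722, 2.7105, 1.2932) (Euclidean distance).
(-2.5, 2.5, 1.5)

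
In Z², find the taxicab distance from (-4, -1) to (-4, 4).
5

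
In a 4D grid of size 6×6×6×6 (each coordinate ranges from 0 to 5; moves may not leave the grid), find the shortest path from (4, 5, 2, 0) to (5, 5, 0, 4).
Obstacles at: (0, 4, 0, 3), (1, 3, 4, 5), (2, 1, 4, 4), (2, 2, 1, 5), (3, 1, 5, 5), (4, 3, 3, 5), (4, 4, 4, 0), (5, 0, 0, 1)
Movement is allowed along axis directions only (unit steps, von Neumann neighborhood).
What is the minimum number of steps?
7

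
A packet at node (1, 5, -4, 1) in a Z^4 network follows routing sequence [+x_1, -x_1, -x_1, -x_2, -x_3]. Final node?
(0, 4, -5, 1)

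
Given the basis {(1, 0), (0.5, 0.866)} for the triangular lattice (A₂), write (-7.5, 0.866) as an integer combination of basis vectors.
-8b₁ + b₂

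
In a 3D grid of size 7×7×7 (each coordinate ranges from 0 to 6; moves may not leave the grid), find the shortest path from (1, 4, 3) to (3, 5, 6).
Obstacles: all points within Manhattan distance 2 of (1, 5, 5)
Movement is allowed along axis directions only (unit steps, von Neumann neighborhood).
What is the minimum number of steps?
6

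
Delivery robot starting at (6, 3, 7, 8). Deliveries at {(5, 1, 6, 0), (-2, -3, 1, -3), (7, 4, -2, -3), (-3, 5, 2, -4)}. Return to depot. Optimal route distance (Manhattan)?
80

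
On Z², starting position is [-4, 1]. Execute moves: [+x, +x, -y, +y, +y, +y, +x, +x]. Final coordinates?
(0, 3)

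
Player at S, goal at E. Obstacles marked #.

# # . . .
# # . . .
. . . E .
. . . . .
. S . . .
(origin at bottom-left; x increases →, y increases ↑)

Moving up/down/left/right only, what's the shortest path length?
4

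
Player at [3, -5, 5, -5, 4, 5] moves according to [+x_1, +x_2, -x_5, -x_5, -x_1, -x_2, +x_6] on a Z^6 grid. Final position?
(3, -5, 5, -5, 2, 6)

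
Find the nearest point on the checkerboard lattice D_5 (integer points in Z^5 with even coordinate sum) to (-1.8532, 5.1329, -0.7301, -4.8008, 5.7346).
(-2, 5, 0, -5, 6)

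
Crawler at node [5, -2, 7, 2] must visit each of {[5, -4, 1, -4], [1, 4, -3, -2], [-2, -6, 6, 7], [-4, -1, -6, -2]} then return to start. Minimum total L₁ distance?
90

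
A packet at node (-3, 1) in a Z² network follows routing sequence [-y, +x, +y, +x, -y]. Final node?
(-1, 0)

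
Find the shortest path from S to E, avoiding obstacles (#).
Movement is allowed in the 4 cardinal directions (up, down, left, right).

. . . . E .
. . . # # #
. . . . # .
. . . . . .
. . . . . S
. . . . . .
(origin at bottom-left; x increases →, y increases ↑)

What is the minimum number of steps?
9
(one shortest path: (5, 1) → (4, 1) → (3, 1) → (2, 1) → (2, 2) → (2, 3) → (2, 4) → (2, 5) → (3, 5) → (4, 5))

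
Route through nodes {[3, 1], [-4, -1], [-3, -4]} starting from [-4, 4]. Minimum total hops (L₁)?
20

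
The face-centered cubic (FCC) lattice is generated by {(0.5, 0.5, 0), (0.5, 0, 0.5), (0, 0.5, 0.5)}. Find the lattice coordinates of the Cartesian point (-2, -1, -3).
-4b₂ - 2b₃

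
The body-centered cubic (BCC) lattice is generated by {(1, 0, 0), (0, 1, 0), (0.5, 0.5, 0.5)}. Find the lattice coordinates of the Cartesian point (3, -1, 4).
-b₁ - 5b₂ + 8b₃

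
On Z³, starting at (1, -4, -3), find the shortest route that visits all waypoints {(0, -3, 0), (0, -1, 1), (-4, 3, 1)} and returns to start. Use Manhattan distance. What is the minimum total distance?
32
(one optimal route: (1, -4, -3) → (0, -3, 0) → (0, -1, 1) → (-4, 3, 1) → (1, -4, -3))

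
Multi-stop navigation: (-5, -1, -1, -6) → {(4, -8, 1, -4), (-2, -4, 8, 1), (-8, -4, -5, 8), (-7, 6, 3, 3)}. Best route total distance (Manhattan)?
88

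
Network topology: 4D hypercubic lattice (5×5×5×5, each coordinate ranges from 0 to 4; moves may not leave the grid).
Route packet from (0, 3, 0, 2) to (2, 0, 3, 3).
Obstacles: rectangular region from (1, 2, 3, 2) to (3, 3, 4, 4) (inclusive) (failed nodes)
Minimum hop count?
9
(one shortest path: (0, 3, 0, 2) → (1, 3, 0, 2) → (2, 3, 0, 2) → (2, 2, 0, 2) → (2, 1, 0, 2) → (2, 0, 0, 2) → (2, 0, 1, 2) → (2, 0, 2, 2) → (2, 0, 3, 2) → (2, 0, 3, 3))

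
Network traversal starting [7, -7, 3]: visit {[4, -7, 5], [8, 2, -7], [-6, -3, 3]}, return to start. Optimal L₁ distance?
70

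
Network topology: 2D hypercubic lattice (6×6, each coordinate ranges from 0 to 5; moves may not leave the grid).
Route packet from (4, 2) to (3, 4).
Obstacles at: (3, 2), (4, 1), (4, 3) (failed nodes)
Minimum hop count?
5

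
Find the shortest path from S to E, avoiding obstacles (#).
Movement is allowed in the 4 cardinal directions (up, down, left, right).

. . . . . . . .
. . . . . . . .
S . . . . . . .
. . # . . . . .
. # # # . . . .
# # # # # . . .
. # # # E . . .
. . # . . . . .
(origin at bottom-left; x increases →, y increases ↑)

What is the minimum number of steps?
10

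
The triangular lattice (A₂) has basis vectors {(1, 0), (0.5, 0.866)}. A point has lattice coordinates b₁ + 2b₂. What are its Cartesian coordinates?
(2, 1.732)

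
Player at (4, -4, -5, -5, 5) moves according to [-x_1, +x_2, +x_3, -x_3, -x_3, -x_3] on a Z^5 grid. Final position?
(3, -3, -7, -5, 5)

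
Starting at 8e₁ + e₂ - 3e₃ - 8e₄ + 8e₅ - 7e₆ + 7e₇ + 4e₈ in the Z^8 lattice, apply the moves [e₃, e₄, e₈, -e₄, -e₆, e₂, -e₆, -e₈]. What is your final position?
(8, 2, -2, -8, 8, -9, 7, 4)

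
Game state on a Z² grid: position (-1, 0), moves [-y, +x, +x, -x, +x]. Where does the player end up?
(1, -1)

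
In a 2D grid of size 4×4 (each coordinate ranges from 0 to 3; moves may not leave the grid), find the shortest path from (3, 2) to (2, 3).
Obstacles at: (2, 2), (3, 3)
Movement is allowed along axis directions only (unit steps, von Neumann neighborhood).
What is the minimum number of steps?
6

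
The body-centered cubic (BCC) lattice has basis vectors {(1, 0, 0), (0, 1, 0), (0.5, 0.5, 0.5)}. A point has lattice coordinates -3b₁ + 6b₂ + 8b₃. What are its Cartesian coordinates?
(1, 10, 4)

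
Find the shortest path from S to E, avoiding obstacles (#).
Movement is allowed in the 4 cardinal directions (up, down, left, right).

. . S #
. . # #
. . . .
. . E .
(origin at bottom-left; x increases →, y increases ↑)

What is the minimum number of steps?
5
(one shortest path: (2, 3) → (1, 3) → (1, 2) → (1, 1) → (2, 1) → (2, 0))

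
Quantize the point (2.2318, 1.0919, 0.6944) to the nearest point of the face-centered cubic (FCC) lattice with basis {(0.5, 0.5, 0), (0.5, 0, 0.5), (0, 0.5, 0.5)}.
(2.5, 1, 0.5)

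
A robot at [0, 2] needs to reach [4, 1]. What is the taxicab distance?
5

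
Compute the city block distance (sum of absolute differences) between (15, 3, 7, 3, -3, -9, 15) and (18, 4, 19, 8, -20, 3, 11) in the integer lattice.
54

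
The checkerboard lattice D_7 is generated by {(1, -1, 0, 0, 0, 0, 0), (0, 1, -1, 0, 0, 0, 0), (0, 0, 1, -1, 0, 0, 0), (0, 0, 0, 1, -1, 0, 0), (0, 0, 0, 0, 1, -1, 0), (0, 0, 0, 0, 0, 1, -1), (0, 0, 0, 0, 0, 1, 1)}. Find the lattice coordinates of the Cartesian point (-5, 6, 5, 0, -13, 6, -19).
-5b₁ + b₂ + 6b₃ + 6b₄ - 7b₅ + 9b₆ - 10b₇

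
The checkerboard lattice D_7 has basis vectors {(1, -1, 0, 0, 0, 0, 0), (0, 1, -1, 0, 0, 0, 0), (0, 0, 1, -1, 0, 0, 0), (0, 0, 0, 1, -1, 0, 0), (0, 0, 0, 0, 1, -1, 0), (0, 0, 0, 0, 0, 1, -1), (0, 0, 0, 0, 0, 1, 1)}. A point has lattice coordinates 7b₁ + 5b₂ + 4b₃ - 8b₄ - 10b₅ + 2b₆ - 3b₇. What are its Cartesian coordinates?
(7, -2, -1, -12, -2, 9, -5)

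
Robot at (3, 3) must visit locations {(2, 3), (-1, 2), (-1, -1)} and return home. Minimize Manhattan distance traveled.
16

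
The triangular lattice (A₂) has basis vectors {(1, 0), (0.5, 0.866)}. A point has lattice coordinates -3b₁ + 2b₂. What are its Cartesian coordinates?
(-2, 1.732)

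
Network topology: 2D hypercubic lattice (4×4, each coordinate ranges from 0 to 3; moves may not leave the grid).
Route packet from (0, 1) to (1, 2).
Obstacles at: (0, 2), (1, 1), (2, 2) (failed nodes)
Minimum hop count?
10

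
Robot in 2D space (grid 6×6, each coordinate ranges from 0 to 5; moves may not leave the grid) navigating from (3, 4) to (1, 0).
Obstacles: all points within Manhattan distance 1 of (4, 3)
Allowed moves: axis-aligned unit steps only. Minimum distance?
6
(one shortest path: (3, 4) → (2, 4) → (1, 4) → (1, 3) → (1, 2) → (1, 1) → (1, 0))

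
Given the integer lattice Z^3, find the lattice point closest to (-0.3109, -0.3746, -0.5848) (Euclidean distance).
(0, 0, -1)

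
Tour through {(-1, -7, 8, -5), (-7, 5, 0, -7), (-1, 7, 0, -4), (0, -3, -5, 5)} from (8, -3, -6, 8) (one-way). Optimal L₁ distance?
74
(one optimal route: (8, -3, -6, 8) → (0, -3, -5, 5) → (-1, -7, 8, -5) → (-1, 7, 0, -4) → (-7, 5, 0, -7))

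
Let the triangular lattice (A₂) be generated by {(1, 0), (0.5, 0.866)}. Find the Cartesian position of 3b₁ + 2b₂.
(4, 1.732)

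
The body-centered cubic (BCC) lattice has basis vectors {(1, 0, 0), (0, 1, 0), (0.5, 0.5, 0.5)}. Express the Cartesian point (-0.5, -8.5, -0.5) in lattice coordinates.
-8b₂ - b₃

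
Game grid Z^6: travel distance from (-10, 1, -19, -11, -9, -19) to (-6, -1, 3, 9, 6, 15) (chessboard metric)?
34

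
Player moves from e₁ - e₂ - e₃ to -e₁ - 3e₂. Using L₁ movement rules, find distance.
5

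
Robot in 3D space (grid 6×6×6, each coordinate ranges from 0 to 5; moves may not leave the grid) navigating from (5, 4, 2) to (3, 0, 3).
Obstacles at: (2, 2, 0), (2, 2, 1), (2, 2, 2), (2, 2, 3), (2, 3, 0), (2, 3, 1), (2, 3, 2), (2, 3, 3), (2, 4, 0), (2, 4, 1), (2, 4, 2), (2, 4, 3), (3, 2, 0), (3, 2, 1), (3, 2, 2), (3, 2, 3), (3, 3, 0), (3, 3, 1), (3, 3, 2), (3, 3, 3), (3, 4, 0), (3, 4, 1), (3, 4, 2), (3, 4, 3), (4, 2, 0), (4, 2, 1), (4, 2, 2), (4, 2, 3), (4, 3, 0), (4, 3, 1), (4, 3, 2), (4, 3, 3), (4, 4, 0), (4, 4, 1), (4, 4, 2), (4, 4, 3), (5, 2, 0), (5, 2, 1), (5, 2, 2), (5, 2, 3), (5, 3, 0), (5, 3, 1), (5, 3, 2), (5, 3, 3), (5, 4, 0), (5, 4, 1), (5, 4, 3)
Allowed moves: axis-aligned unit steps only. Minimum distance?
11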